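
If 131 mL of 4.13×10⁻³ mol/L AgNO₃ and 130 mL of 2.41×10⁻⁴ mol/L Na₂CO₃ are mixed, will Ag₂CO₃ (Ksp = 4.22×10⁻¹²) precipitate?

After mixing, V = 131 mL + 130 mL = 261 mL.
[Ag⁺] = (4.13×10⁻³)(131)/261 = 2.07×10⁻³ mol/L
[CO₃²⁻] = (2.41×10⁻⁴)(130)/261 = 1.20×10⁻⁴ mol/L
Q = [Ag⁺]^2[CO₃²⁻] = 5.16×10⁻¹⁰
Q = 5.16×10⁻¹⁰ > Ksp = 4.22×10⁻¹², so the solution is supersaturated and Ag₂CO₃ precipitates.

Yes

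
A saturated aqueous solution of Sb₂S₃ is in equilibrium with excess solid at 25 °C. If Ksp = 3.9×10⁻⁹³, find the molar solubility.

Sb₂S₃(s) ⇌ 2 Sb³⁺(aq) + 3 S²⁻(aq)
With molar solubility s: [Sb³⁺] = 2s, [S²⁻] = 3s.
Ksp = [Sb³⁺]^2[S²⁻]^3 = (2s)^2 · (3s)^3 = 108s^5
108s^5 = 3.9×10⁻⁹³  ⇒  s^5 = 3.6×10⁻⁹⁵
s = 1.3×10⁻¹⁹ mol/L

1.3×10⁻¹⁹ M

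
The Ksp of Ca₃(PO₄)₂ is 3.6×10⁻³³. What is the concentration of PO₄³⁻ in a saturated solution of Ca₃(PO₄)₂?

Ca₃(PO₄)₂(s) ⇌ 3 Ca²⁺(aq) + 2 PO₄³⁻(aq)
For each mole of Ca₃(PO₄)₂ that dissolves per liter, [Ca²⁺] = 3s and [PO₄³⁻] = 2s; let s denote this solubility.
Ksp = [Ca²⁺]^3[PO₄³⁻]^2 = (3s)^3 · (2s)^2 = 108s^5 = 3.6×10⁻³³
s = 1.3×10⁻⁷ M
[PO₄³⁻] = 2s = 2.5×10⁻⁷ M

2.5×10⁻⁷ M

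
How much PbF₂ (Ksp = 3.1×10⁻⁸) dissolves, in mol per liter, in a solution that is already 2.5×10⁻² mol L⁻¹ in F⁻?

PbF₂(s) ⇌ Pb²⁺(aq) + 2 F⁻(aq)
The solution already contains F⁻ at 2.5×10⁻² mol L⁻¹. Let s be the molar solubility of PbF₂.
[F⁻] ≈ 2.5×10⁻² mol L⁻¹ (common ion dominates); [Pb²⁺] = s.
Ksp = [Pb²⁺][F⁻]^2 = s(2.5×10⁻²)^2
s = 3.1×10⁻⁸ / (2.5×10⁻²)^2 = 5.0×10⁻⁵
s = 5.0×10⁻⁵ mol L⁻¹

5.0×10⁻⁵ M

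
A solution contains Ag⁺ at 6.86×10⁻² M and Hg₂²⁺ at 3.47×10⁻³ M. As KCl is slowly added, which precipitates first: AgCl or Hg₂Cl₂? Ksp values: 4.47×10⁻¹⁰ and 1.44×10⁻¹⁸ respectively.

The threshold for precipitation is Q = Ksp.
For AgCl: [Cl⁻] = (Ksp/[Ag⁺]) = 6.52×10⁻⁹ M
For Hg₂Cl₂: [Cl⁻] = (Ksp/[Hg₂²⁺])^(1/2) = 2.04×10⁻⁸ M
Since AgCl needs less Cl⁻ to reach saturation, it precipitates first.

AgCl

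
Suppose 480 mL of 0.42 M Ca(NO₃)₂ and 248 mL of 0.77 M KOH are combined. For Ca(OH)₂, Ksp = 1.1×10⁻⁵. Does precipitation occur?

Yes

Total volume after mixing = 480 + 248 = 728 mL.
[Ca²⁺] = (0.42)(480)/728 = 0.28 M
[OH⁻] = (0.77)(248)/728 = 0.26 M
Q = [Ca²⁺][OH⁻]^2 = 1.9×10⁻²
Because Q > Ksp (1.9×10⁻² vs 1.1×10⁻⁵), a precipitate of Ca(OH)₂ forms.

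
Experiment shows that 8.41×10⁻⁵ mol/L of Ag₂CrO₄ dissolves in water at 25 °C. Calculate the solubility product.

Ag₂CrO₄(s) ⇌ 2 Ag⁺(aq) + CrO₄²⁻(aq)
For each mole of Ag₂CrO₄ that dissolves per liter, [Ag⁺] = 2s and [CrO₄²⁻] = s; let s denote this solubility.
Ksp = [Ag⁺]^2[CrO₄²⁻] = (2s)^2 · s = 4s^3
Ksp = 4 × (8.41×10⁻⁵)^3 = 2.38×10⁻¹²

Ksp = 2.38×10⁻¹²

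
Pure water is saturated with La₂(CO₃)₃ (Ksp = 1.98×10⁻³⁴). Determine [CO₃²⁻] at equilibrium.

2.14×10⁻⁷ M

La₂(CO₃)₃(s) ⇌ 2 La³⁺(aq) + 3 CO₃²⁻(aq)
Let s be the molar solubility. Then [La³⁺] = 2s and [CO₃²⁻] = 3s.
Ksp = [La³⁺]^2[CO₃²⁻]^3 = (2s)^2 · (3s)^3 = 108s^5 = 1.98×10⁻³⁴
s = 7.12×10⁻⁸ mol L⁻¹
[CO₃²⁻] = 3s = 2.14×10⁻⁷ mol L⁻¹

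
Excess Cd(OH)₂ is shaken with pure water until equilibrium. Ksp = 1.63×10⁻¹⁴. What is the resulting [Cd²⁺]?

1.60×10⁻⁵ M

Cd(OH)₂(s) ⇌ Cd²⁺(aq) + 2 OH⁻(aq)
With molar solubility s: [Cd²⁺] = s, [OH⁻] = 2s.
Ksp = [Cd²⁺][OH⁻]^2 = s · (2s)^2 = 4s^3 = 1.63×10⁻¹⁴
s = 1.60×10⁻⁵ mol L⁻¹
[Cd²⁺] = s = 1.60×10⁻⁵ mol L⁻¹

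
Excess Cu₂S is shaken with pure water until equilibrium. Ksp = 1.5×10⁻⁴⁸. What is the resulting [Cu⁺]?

Cu₂S(s) ⇌ 2 Cu⁺(aq) + S²⁻(aq)
Call the molar solubility s, so that [Cu⁺] = 2s and [S²⁻] = s.
Ksp = [Cu⁺]^2[S²⁻] = (2s)^2 · s = 4s^3 = 1.5×10⁻⁴⁸
s = 7.2×10⁻¹⁷ M
[Cu⁺] = 2s = 1.4×10⁻¹⁶ M

1.4×10⁻¹⁶ M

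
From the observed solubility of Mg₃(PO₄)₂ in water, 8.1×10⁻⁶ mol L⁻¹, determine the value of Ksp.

Ksp = 3.8×10⁻²⁴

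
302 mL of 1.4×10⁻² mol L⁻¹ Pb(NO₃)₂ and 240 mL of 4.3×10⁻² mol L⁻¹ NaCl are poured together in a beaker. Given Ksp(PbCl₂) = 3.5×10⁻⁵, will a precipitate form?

No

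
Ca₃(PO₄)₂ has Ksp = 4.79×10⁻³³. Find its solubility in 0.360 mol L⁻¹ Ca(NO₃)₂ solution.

Ca₃(PO₄)₂(s) ⇌ 3 Ca²⁺(aq) + 2 PO₄³⁻(aq)
With Ca²⁺ already at 0.360 mol L⁻¹ and s small, take [Ca²⁺] ≈ 0.360 mol L⁻¹ and [PO₄³⁻] = 2s.
Ksp = [Ca²⁺]^3[PO₄³⁻]^2 = (0.360)^3(2s)^2
(2s)^2 = 4.79×10⁻³³ / (0.360)^3 = 1.03×10⁻³¹
s = 1.60×10⁻¹⁶ mol L⁻¹

1.60×10⁻¹⁶ M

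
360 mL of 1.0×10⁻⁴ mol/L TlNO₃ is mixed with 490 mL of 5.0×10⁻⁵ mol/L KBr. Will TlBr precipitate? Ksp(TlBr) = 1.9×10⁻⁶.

No

The combined volume is 850 mL.
[Tl⁺] = (1.0×10⁻⁴)(360)/850 = 4.2×10⁻⁵ mol/L
[Br⁻] = (5.0×10⁻⁵)(490)/850 = 2.9×10⁻⁵ mol/L
Q = [Tl⁺][Br⁻] = 1.2×10⁻⁹
Q < Ksp (1.2×10⁻⁹ vs 1.9×10⁻⁶); the solution remains unsaturated and no precipitate forms.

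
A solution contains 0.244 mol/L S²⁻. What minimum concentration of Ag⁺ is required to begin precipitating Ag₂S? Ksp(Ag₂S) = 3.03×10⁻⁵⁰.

Precipitation begins when Q = Ksp.
Ag₂S(s) ⇌ 2 Ag⁺(aq) + S²⁻(aq)
Ksp = [Ag⁺]^2[S²⁻] = [Ag⁺]^2(0.244)
[Ag⁺]^2 = 3.03×10⁻⁵⁰ / (0.244) = 1.24×10⁻⁴⁹
[Ag⁺] = 3.52×10⁻²⁵ mol/L

3.52×10⁻²⁵ M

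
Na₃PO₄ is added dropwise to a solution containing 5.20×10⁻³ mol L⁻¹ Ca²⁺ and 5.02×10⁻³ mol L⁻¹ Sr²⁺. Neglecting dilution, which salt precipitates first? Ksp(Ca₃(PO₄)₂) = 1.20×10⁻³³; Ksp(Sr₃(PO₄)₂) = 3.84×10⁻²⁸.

Ca₃(PO₄)₂

A salt starts to precipitate once the ion product Q reaches its Ksp.
For Ca₃(PO₄)₂: [PO₄³⁻] = (Ksp/[Ca²⁺]^3)^(1/2) = 9.24×10⁻¹⁴ mol L⁻¹
For Sr₃(PO₄)₂: [PO₄³⁻] = (Ksp/[Sr²⁺]^3)^(1/2) = 5.51×10⁻¹¹ mol L⁻¹
Ca₃(PO₄)₂ requires the lower [PO₄³⁻], so it precipitates first.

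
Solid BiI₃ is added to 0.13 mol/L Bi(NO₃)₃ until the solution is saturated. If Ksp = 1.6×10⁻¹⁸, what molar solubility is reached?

BiI₃(s) ⇌ Bi³⁺(aq) + 3 I⁻(aq)
Let s be the solubility of BiI₃ here. The common ion gives [Bi³⁺] ≈ 0.13 mol/L, and [I⁻] = 3s.
Ksp = [Bi³⁺][I⁻]^3 = (0.13)(3s)^3
(3s)^3 = 1.6×10⁻¹⁸ / (0.13) = 1.2×10⁻¹⁷
s = 7.7×10⁻⁷ mol/L

7.7×10⁻⁷ M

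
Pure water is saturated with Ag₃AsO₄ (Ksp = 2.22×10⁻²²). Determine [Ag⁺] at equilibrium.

5.08×10⁻⁶ M

Ag₃AsO₄(s) ⇌ 3 Ag⁺(aq) + AsO₄³⁻(aq)
If s mol/L of Ag₃AsO₄ dissolves, [Ag⁺] = 3s and [AsO₄³⁻] = s.
Ksp = [Ag⁺]^3[AsO₄³⁻] = (3s)^3 · s = 27s^4 = 2.22×10⁻²²
s = 1.69×10⁻⁶ mol/L
[Ag⁺] = 3s = 5.08×10⁻⁶ mol/L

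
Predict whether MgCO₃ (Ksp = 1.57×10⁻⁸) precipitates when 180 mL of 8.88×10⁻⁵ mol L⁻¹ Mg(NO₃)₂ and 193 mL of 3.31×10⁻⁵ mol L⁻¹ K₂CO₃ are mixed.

No

Total volume after mixing = 180 + 193 = 373 mL.
[Mg²⁺] = (8.88×10⁻⁵)(180)/373 = 4.29×10⁻⁵ mol L⁻¹
[CO₃²⁻] = (3.31×10⁻⁵)(193)/373 = 1.71×10⁻⁵ mol L⁻¹
Q = [Mg²⁺][CO₃²⁻] = 7.34×10⁻¹⁰
Since Q (7.34×10⁻¹⁰) is less than Ksp (1.57×10⁻⁸), no MgCO₃ precipitates.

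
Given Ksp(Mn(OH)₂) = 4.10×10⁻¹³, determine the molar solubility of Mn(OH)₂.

4.68×10⁻⁵ M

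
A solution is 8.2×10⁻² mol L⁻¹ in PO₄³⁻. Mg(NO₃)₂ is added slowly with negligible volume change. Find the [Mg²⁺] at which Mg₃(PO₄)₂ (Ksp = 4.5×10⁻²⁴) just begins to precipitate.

A salt starts to precipitate once the ion product Q reaches its Ksp.
Mg₃(PO₄)₂(s) ⇌ 3 Mg²⁺(aq) + 2 PO₄³⁻(aq)
Ksp = [Mg²⁺]^3[PO₄³⁻]^2 = [Mg²⁺]^3(8.2×10⁻²)^2
[Mg²⁺]^3 = 4.5×10⁻²⁴ / (8.2×10⁻²)^2 = 6.7×10⁻²²
[Mg²⁺] = 8.7×10⁻⁸ mol L⁻¹

8.7×10⁻⁸ M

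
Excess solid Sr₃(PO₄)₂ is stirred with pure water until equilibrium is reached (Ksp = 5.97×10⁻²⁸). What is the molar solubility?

1.41×10⁻⁶ M

Sr₃(PO₄)₂(s) ⇌ 3 Sr²⁺(aq) + 2 PO₄³⁻(aq)
For each mole of Sr₃(PO₄)₂ that dissolves per liter, [Sr²⁺] = 3s and [PO₄³⁻] = 2s; let s denote this solubility.
Ksp = [Sr²⁺]^3[PO₄³⁻]^2 = (3s)^3 · (2s)^2 = 108s^5
108s^5 = 5.97×10⁻²⁸  ⇒  s^5 = 5.53×10⁻³⁰
s = 1.41×10⁻⁶ mol/L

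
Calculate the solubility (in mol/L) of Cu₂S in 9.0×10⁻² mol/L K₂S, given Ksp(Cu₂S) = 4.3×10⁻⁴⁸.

Cu₂S(s) ⇌ 2 Cu⁺(aq) + S²⁻(aq)
The solution already contains S²⁻ at 9.0×10⁻² mol/L. Let s be the molar solubility of Cu₂S.
[S²⁻] ≈ 9.0×10⁻² mol/L (common ion dominates); [Cu⁺] = 2s.
Ksp = [Cu⁺]^2[S²⁻] = (2s)^2(9.0×10⁻²)
(2s)^2 = 4.3×10⁻⁴⁸ / (9.0×10⁻²) = 4.8×10⁻⁴⁷
s = 3.5×10⁻²⁴ mol/L

3.5×10⁻²⁴ M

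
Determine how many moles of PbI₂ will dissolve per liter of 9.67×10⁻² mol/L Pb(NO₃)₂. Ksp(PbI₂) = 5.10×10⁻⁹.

PbI₂(s) ⇌ Pb²⁺(aq) + 2 I⁻(aq)
Let s be the solubility of PbI₂ here. The common ion gives [Pb²⁺] ≈ 9.67×10⁻² mol/L, and [I⁻] = 2s.
Ksp = [Pb²⁺][I⁻]^2 = (9.67×10⁻²)(2s)^2
(2s)^2 = 5.10×10⁻⁹ / (9.67×10⁻²) = 5.27×10⁻⁸
s = 1.15×10⁻⁴ mol/L

1.15×10⁻⁴ M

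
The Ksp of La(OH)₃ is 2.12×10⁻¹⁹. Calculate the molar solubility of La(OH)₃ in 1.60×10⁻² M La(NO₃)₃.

La(OH)₃(s) ⇌ La³⁺(aq) + 3 OH⁻(aq)
Let s be the solubility of La(OH)₃ here. The common ion gives [La³⁺] ≈ 1.60×10⁻² M, and [OH⁻] = 3s.
Ksp = [La³⁺][OH⁻]^3 = (1.60×10⁻²)(3s)^3
(3s)^3 = 2.12×10⁻¹⁹ / (1.60×10⁻²) = 1.33×10⁻¹⁷
s = 7.89×10⁻⁷ M

7.89×10⁻⁷ M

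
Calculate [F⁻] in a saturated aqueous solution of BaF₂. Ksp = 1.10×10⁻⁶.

1.30×10⁻² M

BaF₂(s) ⇌ Ba²⁺(aq) + 2 F⁻(aq)
If s mol/L of BaF₂ dissolves, [Ba²⁺] = s and [F⁻] = 2s.
Ksp = [Ba²⁺][F⁻]^2 = s · (2s)^2 = 4s^3 = 1.10×10⁻⁶
s = 6.50×10⁻³ mol/L
[F⁻] = 2s = 1.30×10⁻² mol/L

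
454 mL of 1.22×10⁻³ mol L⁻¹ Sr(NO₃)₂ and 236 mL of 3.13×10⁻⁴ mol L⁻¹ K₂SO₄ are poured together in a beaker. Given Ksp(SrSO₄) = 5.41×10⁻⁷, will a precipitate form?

Total volume after mixing = 454 + 236 = 690 mL.
[Sr²⁺] = (1.22×10⁻³)(454)/690 = 8.03×10⁻⁴ mol L⁻¹
[SO₄²⁻] = (3.13×10⁻⁴)(236)/690 = 1.07×10⁻⁴ mol L⁻¹
Q = [Sr²⁺][SO₄²⁻] = 8.59×10⁻⁸
Since Q (8.59×10⁻⁸) is less than Ksp (5.41×10⁻⁷), no SrSO₄ precipitates.

No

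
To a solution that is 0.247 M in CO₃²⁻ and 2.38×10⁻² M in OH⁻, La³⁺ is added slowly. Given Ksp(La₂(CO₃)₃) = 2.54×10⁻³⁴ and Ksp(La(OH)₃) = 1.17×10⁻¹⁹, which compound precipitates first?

La₂(CO₃)₃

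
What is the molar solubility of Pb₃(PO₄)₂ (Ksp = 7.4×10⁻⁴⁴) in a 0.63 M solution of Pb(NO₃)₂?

2.7×10⁻²² M

Pb₃(PO₄)₂(s) ⇌ 3 Pb²⁺(aq) + 2 PO₄³⁻(aq)
Let s be the solubility of Pb₃(PO₄)₂ here. The common ion gives [Pb²⁺] ≈ 0.63 M, and [PO₄³⁻] = 2s.
Ksp = [Pb²⁺]^3[PO₄³⁻]^2 = (0.63)^3(2s)^2
(2s)^2 = 7.4×10⁻⁴⁴ / (0.63)^3 = 3.0×10⁻⁴³
s = 2.7×10⁻²² M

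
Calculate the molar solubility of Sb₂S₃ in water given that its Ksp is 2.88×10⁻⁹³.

1.22×10⁻¹⁹ M

Sb₂S₃(s) ⇌ 2 Sb³⁺(aq) + 3 S²⁻(aq)
Let s be the molar solubility. Then [Sb³⁺] = 2s and [S²⁻] = 3s.
Ksp = [Sb³⁺]^2[S²⁻]^3 = (2s)^2 · (3s)^3 = 108s^5
108s^5 = 2.88×10⁻⁹³  ⇒  s^5 = 2.67×10⁻⁹⁵
s = (2.67×10⁻⁹⁵)^(1/5) = 1.22×10⁻¹⁹ mol/L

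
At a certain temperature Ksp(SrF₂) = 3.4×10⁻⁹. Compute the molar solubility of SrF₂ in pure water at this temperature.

9.5×10⁻⁴ M

SrF₂(s) ⇌ Sr²⁺(aq) + 2 F⁻(aq)
With molar solubility s: [Sr²⁺] = s, [F⁻] = 2s.
Ksp = [Sr²⁺][F⁻]^2 = s · (2s)^2 = 4s^3
4s^3 = 3.4×10⁻⁹  ⇒  s^3 = 8.5×10⁻¹⁰
Taking the 3rd root, s = 9.5×10⁻⁴ M.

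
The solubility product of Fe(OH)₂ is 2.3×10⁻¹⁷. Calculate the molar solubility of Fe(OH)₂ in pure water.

1.8×10⁻⁶ M

Fe(OH)₂(s) ⇌ Fe²⁺(aq) + 2 OH⁻(aq)
Let s be the molar solubility. Then [Fe²⁺] = s and [OH⁻] = 2s.
Ksp = [Fe²⁺][OH⁻]^2 = s · (2s)^2 = 4s^3
4s^3 = 2.3×10⁻¹⁷  ⇒  s^3 = 5.8×10⁻¹⁸
s = (5.8×10⁻¹⁸)^(1/3) = 1.8×10⁻⁶ M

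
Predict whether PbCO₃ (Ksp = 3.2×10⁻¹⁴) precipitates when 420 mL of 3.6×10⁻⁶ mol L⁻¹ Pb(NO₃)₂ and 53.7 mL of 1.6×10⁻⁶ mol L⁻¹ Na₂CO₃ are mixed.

Yes

The combined volume is 473.7 mL.
[Pb²⁺] = (3.6×10⁻⁶)(420)/473.7 = 3.2×10⁻⁶ mol L⁻¹
[CO₃²⁻] = (1.6×10⁻⁶)(53.7)/473.7 = 1.8×10⁻⁷ mol L⁻¹
Q = [Pb²⁺][CO₃²⁻] = 5.8×10⁻¹³
Since Q (5.8×10⁻¹³) exceeds Ksp (3.2×10⁻¹⁴), PbCO₃ will precipitate.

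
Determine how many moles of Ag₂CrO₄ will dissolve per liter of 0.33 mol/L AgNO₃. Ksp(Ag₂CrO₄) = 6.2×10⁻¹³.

5.7×10⁻¹² M

Ag₂CrO₄(s) ⇌ 2 Ag⁺(aq) + CrO₄²⁻(aq)
Let s be the solubility of Ag₂CrO₄ here. The common ion gives [Ag⁺] ≈ 0.33 mol/L, and [CrO₄²⁻] = s.
Ksp = [Ag⁺]^2[CrO₄²⁻] = (0.33)^2s
s = 6.2×10⁻¹³ / (0.33)^2 = 5.7×10⁻¹²
s = 5.7×10⁻¹² mol/L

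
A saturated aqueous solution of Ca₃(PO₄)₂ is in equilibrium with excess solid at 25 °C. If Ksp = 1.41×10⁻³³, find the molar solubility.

1.05×10⁻⁷ M

Ca₃(PO₄)₂(s) ⇌ 3 Ca²⁺(aq) + 2 PO₄³⁻(aq)
If s mol/L of Ca₃(PO₄)₂ dissolves, [Ca²⁺] = 3s and [PO₄³⁻] = 2s.
Ksp = [Ca²⁺]^3[PO₄³⁻]^2 = (3s)^3 · (2s)^2 = 108s^5
108s^5 = 1.41×10⁻³³  ⇒  s^5 = 1.31×10⁻³⁵
Taking the 5th root, s = 1.05×10⁻⁷ mol/L.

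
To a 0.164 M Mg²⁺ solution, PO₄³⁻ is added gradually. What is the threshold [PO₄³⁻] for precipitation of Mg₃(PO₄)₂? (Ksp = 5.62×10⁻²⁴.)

3.57×10⁻¹¹ M

Precipitation of each salt begins when its ion product equals Ksp.
Mg₃(PO₄)₂(s) ⇌ 3 Mg²⁺(aq) + 2 PO₄³⁻(aq)
Ksp = [Mg²⁺]^3[PO₄³⁻]^2 = [PO₄³⁻]^2(0.164)^3
[PO₄³⁻]^2 = 5.62×10⁻²⁴ / (0.164)^3 = 1.27×10⁻²¹
[PO₄³⁻] = 3.57×10⁻¹¹ M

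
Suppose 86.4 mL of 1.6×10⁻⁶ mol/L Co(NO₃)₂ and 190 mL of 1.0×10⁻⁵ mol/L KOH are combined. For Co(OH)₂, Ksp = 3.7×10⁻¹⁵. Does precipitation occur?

No

The combined volume is 276.4 mL.
[Co²⁺] = (1.6×10⁻⁶)(86.4)/276.4 = 5.0×10⁻⁷ mol/L
[OH⁻] = (1.0×10⁻⁵)(190)/276.4 = 6.9×10⁻⁶ mol/L
Q = [Co²⁺][OH⁻]^2 = 2.4×10⁻¹⁷
Q = 2.4×10⁻¹⁷ < Ksp = 3.7×10⁻¹⁵, so the solution is unsaturated and no precipitate forms.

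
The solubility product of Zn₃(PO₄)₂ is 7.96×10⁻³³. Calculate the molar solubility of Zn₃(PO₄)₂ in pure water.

Zn₃(PO₄)₂(s) ⇌ 3 Zn²⁺(aq) + 2 PO₄³⁻(aq)
With molar solubility s: [Zn²⁺] = 3s, [PO₄³⁻] = 2s.
Ksp = [Zn²⁺]^3[PO₄³⁻]^2 = (3s)^3 · (2s)^2 = 108s^5
108s^5 = 7.96×10⁻³³  ⇒  s^5 = 7.37×10⁻³⁵
Taking the 5th root, s = 1.49×10⁻⁷ M.

1.49×10⁻⁷ M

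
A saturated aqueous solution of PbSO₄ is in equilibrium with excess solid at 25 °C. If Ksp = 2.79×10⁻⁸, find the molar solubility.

PbSO₄(s) ⇌ Pb²⁺(aq) + SO₄²⁻(aq)
Call the molar solubility s, so that [Pb²⁺] = s and [SO₄²⁻] = s.
Ksp = [Pb²⁺][SO₄²⁻] = s · s = s^2
s^2 = 2.79×10⁻⁸
s = 1.67×10⁻⁴ mol L⁻¹

1.67×10⁻⁴ M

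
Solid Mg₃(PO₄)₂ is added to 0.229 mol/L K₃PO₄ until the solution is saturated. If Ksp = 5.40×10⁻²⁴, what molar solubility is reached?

Mg₃(PO₄)₂(s) ⇌ 3 Mg²⁺(aq) + 2 PO₄³⁻(aq)
With PO₄³⁻ already at 0.229 mol/L and s small, take [PO₄³⁻] ≈ 0.229 mol/L and [Mg²⁺] = 3s.
Ksp = [Mg²⁺]^3[PO₄³⁻]^2 = (3s)^3(0.229)^2
(3s)^3 = 5.40×10⁻²⁴ / (0.229)^2 = 1.03×10⁻²²
s = 1.56×10⁻⁸ mol/L

1.56×10⁻⁸ M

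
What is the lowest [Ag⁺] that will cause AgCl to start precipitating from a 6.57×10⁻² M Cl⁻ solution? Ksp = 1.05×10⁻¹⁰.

1.60×10⁻⁹ M

A salt starts to precipitate once the ion product Q reaches its Ksp.
AgCl(s) ⇌ Ag⁺(aq) + Cl⁻(aq)
Ksp = [Ag⁺][Cl⁻] = [Ag⁺](6.57×10⁻²)
[Ag⁺] = 1.05×10⁻¹⁰ / (6.57×10⁻²) = 1.60×10⁻⁹
[Ag⁺] = 1.60×10⁻⁹ M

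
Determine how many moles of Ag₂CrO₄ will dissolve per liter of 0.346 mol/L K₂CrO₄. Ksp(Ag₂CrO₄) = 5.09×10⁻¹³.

6.06×10⁻⁷ M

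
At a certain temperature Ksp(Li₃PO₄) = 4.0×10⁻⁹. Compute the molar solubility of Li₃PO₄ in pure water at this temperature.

3.5×10⁻³ M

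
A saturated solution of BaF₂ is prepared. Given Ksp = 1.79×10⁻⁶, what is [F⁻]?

1.53×10⁻² M

BaF₂(s) ⇌ Ba²⁺(aq) + 2 F⁻(aq)
Let s be the molar solubility. Then [Ba²⁺] = s and [F⁻] = 2s.
Ksp = [Ba²⁺][F⁻]^2 = s · (2s)^2 = 4s^3 = 1.79×10⁻⁶
s = 7.65×10⁻³ mol L⁻¹
[F⁻] = 2s = 1.53×10⁻² mol L⁻¹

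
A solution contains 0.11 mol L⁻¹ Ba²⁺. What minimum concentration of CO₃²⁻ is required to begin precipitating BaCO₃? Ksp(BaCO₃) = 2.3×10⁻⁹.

2.1×10⁻⁸ M

The threshold for precipitation is Q = Ksp.
BaCO₃(s) ⇌ Ba²⁺(aq) + CO₃²⁻(aq)
Ksp = [Ba²⁺][CO₃²⁻] = [CO₃²⁻](0.11)
[CO₃²⁻] = 2.3×10⁻⁹ / (0.11) = 2.1×10⁻⁸
[CO₃²⁻] = 2.1×10⁻⁸ mol L⁻¹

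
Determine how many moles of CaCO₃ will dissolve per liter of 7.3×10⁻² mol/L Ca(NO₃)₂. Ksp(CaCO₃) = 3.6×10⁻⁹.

4.9×10⁻⁸ M

CaCO₃(s) ⇌ Ca²⁺(aq) + CO₃²⁻(aq)
With Ca²⁺ already at 7.3×10⁻² mol/L and s small, take [Ca²⁺] ≈ 7.3×10⁻² mol/L and [CO₃²⁻] = s.
Ksp = [Ca²⁺][CO₃²⁻] = (7.3×10⁻²)s
s = 3.6×10⁻⁹ / (7.3×10⁻²) = 4.9×10⁻⁸
s = 4.9×10⁻⁸ mol/L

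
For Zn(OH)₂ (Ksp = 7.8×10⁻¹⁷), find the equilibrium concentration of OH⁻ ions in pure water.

5.4×10⁻⁶ M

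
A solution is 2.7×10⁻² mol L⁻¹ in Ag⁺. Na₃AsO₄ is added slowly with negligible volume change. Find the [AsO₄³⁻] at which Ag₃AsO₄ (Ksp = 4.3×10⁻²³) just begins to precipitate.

The threshold for precipitation is Q = Ksp.
Ag₃AsO₄(s) ⇌ 3 Ag⁺(aq) + AsO₄³⁻(aq)
Ksp = [Ag⁺]^3[AsO₄³⁻] = [AsO₄³⁻](2.7×10⁻²)^3
[AsO₄³⁻] = 4.3×10⁻²³ / (2.7×10⁻²)^3 = 2.2×10⁻¹⁸
[AsO₄³⁻] = 2.2×10⁻¹⁸ mol L⁻¹

2.2×10⁻¹⁸ M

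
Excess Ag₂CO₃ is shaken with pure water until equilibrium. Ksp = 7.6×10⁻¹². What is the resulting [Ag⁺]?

2.5×10⁻⁴ M

Ag₂CO₃(s) ⇌ 2 Ag⁺(aq) + CO₃²⁻(aq)
Let s be the molar solubility. Then [Ag⁺] = 2s and [CO₃²⁻] = s.
Ksp = [Ag⁺]^2[CO₃²⁻] = (2s)^2 · s = 4s^3 = 7.6×10⁻¹²
s = 1.2×10⁻⁴ mol L⁻¹
[Ag⁺] = 2s = 2.5×10⁻⁴ mol L⁻¹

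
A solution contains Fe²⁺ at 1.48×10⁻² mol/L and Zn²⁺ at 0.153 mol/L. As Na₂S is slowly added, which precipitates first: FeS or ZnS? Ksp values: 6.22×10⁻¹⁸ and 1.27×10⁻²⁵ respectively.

Each salt precipitates once Q = Ksp for that salt.
For FeS: [S²⁻] = (Ksp/[Fe²⁺]) = 4.20×10⁻¹⁶ mol/L
For ZnS: [S²⁻] = (Ksp/[Zn²⁺]) = 8.30×10⁻²⁵ mol/L
ZnS requires the lower [S²⁻], so it precipitates first.

ZnS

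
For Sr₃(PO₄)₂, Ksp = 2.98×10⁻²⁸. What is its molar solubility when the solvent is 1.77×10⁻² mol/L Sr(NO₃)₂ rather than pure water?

3.67×10⁻¹² M

Sr₃(PO₄)₂(s) ⇌ 3 Sr²⁺(aq) + 2 PO₄³⁻(aq)
The solution already contains Sr²⁺ at 1.77×10⁻² mol/L. Let s be the molar solubility of Sr₃(PO₄)₂.
[Sr²⁺] ≈ 1.77×10⁻² mol/L (common ion dominates); [PO₄³⁻] = 2s.
Ksp = [Sr²⁺]^3[PO₄³⁻]^2 = (1.77×10⁻²)^3(2s)^2
(2s)^2 = 2.98×10⁻²⁸ / (1.77×10⁻²)^3 = 5.37×10⁻²³
s = 3.67×10⁻¹² mol/L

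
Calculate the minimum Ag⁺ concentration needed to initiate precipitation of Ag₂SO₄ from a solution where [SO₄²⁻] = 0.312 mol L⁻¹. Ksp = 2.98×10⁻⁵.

9.77×10⁻³ M

Each salt precipitates once Q = Ksp for that salt.
Ag₂SO₄(s) ⇌ 2 Ag⁺(aq) + SO₄²⁻(aq)
Ksp = [Ag⁺]^2[SO₄²⁻] = [Ag⁺]^2(0.312)
[Ag⁺]^2 = 2.98×10⁻⁵ / (0.312) = 9.55×10⁻⁵
[Ag⁺] = 9.77×10⁻³ mol L⁻¹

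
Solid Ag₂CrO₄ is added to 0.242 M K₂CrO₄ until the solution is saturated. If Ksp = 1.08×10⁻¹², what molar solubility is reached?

1.06×10⁻⁶ M

Ag₂CrO₄(s) ⇌ 2 Ag⁺(aq) + CrO₄²⁻(aq)
Let s be the solubility of Ag₂CrO₄ here. The common ion gives [CrO₄²⁻] ≈ 0.242 M, and [Ag⁺] = 2s.
Ksp = [Ag⁺]^2[CrO₄²⁻] = (2s)^2(0.242)
(2s)^2 = 1.08×10⁻¹² / (0.242) = 4.46×10⁻¹²
s = 1.06×10⁻⁶ M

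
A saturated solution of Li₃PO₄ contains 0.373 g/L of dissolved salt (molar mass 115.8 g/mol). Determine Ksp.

Ksp = 2.91×10⁻⁹

s = (0.373 g L⁻¹)/(115.8 g mol⁻¹) = 3.2211×10⁻³ M
Li₃PO₄(s) ⇌ 3 Li⁺(aq) + PO₄³⁻(aq)
If s mol/L of Li₃PO₄ dissolves, [Li⁺] = 3s and [PO₄³⁻] = s.
Ksp = [Li⁺]^3[PO₄³⁻] = (3s)^3 · s = 27s^4
Ksp = 27 × (3.2211×10⁻³)^4 = 2.91×10⁻⁹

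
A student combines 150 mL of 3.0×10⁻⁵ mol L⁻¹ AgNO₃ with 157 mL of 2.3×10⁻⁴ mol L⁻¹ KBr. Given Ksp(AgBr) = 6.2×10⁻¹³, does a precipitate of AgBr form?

The combined volume is 307 mL.
[Ag⁺] = (3.0×10⁻⁵)(150)/307 = 1.5×10⁻⁵ mol L⁻¹
[Br⁻] = (2.3×10⁻⁴)(157)/307 = 1.2×10⁻⁴ mol L⁻¹
Q = [Ag⁺][Br⁻] = 1.7×10⁻⁹
Since Q (1.7×10⁻⁹) exceeds Ksp (6.2×10⁻¹³), AgBr will precipitate.

Yes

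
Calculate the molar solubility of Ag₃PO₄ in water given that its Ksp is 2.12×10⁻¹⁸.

1.67×10⁻⁵ M

Ag₃PO₄(s) ⇌ 3 Ag⁺(aq) + PO₄³⁻(aq)
Let s be the molar solubility. Then [Ag⁺] = 3s and [PO₄³⁻] = s.
Ksp = [Ag⁺]^3[PO₄³⁻] = (3s)^3 · s = 27s^4
27s^4 = 2.12×10⁻¹⁸  ⇒  s^4 = 7.85×10⁻²⁰
s = (7.85×10⁻²⁰)^(1/4) = 1.67×10⁻⁵ M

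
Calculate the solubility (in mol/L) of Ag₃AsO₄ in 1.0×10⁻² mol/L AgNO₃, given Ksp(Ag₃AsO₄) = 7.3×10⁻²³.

7.3×10⁻¹⁷ M

Ag₃AsO₄(s) ⇌ 3 Ag⁺(aq) + AsO₄³⁻(aq)
Let s be the solubility of Ag₃AsO₄ here. The common ion gives [Ag⁺] ≈ 1.0×10⁻² mol/L, and [AsO₄³⁻] = s.
Ksp = [Ag⁺]^3[AsO₄³⁻] = (1.0×10⁻²)^3s
s = 7.3×10⁻²³ / (1.0×10⁻²)^3 = 7.3×10⁻¹⁷
s = 7.3×10⁻¹⁷ mol/L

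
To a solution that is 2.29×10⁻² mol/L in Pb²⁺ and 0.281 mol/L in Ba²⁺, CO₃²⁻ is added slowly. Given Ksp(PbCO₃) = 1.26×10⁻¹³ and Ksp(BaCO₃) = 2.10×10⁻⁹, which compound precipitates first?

PbCO₃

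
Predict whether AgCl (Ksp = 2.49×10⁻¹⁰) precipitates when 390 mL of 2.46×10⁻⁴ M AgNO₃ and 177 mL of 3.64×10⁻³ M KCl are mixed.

Total volume after mixing = 390 + 177 = 567 mL.
[Ag⁺] = (2.46×10⁻⁴)(390)/567 = 1.69×10⁻⁴ M
[Cl⁻] = (3.64×10⁻³)(177)/567 = 1.14×10⁻³ M
Q = [Ag⁺][Cl⁻] = 1.92×10⁻⁷
Q = 1.92×10⁻⁷ > Ksp = 2.49×10⁻¹⁰, so the solution is supersaturated and AgCl precipitates.

Yes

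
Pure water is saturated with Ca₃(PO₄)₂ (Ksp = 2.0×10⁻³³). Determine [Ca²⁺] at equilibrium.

3.4×10⁻⁷ M

Ca₃(PO₄)₂(s) ⇌ 3 Ca²⁺(aq) + 2 PO₄³⁻(aq)
If s mol/L of Ca₃(PO₄)₂ dissolves, [Ca²⁺] = 3s and [PO₄³⁻] = 2s.
Ksp = [Ca²⁺]^3[PO₄³⁻]^2 = (3s)^3 · (2s)^2 = 108s^5 = 2.0×10⁻³³
s = 1.1×10⁻⁷ M
[Ca²⁺] = 3s = 3.4×10⁻⁷ M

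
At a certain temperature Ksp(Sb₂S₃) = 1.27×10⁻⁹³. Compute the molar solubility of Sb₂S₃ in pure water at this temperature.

1.03×10⁻¹⁹ M

Sb₂S₃(s) ⇌ 2 Sb³⁺(aq) + 3 S²⁻(aq)
For each mole of Sb₂S₃ that dissolves per liter, [Sb³⁺] = 2s and [S²⁻] = 3s; let s denote this solubility.
Ksp = [Sb³⁺]^2[S²⁻]^3 = (2s)^2 · (3s)^3 = 108s^5
108s^5 = 1.27×10⁻⁹³  ⇒  s^5 = 1.18×10⁻⁹⁵
Taking the 5th root, s = 1.03×10⁻¹⁹ mol/L.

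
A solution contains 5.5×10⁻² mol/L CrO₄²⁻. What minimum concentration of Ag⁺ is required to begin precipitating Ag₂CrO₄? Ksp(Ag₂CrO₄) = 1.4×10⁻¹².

Each salt precipitates once Q = Ksp for that salt.
Ag₂CrO₄(s) ⇌ 2 Ag⁺(aq) + CrO₄²⁻(aq)
Ksp = [Ag⁺]^2[CrO₄²⁻] = [Ag⁺]^2(5.5×10⁻²)
[Ag⁺]^2 = 1.4×10⁻¹² / (5.5×10⁻²) = 2.5×10⁻¹¹
[Ag⁺] = 5.0×10⁻⁶ mol/L

5.0×10⁻⁶ M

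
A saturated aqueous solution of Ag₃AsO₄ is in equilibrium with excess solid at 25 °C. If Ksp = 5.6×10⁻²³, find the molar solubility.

1.2×10⁻⁶ M

Ag₃AsO₄(s) ⇌ 3 Ag⁺(aq) + AsO₄³⁻(aq)
Let s be the molar solubility. Then [Ag⁺] = 3s and [AsO₄³⁻] = s.
Ksp = [Ag⁺]^3[AsO₄³⁻] = (3s)^3 · s = 27s^4
27s^4 = 5.6×10⁻²³  ⇒  s^4 = 2.1×10⁻²⁴
s = (2.1×10⁻²⁴)^(1/4) = 1.2×10⁻⁶ mol L⁻¹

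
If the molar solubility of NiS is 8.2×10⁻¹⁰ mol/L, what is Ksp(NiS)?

Ksp = 6.7×10⁻¹⁹

NiS(s) ⇌ Ni²⁺(aq) + S²⁻(aq)
With molar solubility s: [Ni²⁺] = s, [S²⁻] = s.
Ksp = [Ni²⁺][S²⁻] = s · s = s^2
Ksp = (8.2×10⁻¹⁰)^2 = 6.7×10⁻¹⁹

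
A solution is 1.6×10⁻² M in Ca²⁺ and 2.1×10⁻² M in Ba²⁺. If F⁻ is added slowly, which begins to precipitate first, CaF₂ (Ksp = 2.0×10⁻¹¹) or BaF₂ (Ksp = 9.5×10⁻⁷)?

CaF₂

Precipitation of each salt begins when its ion product equals Ksp.
For CaF₂: [F⁻] = (Ksp/[Ca²⁺])^(1/2) = 3.5×10⁻⁵ M
For BaF₂: [F⁻] = (Ksp/[Ba²⁺])^(1/2) = 6.7×10⁻³ M
CaF₂ requires the lower [F⁻], so it precipitates first.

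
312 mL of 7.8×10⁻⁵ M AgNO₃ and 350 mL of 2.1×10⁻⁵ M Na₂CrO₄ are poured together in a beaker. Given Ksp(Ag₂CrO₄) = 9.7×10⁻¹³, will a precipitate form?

No

Total volume after mixing = 312 + 350 = 662 mL.
[Ag⁺] = (7.8×10⁻⁵)(312)/662 = 3.7×10⁻⁵ M
[CrO₄²⁻] = (2.1×10⁻⁵)(350)/662 = 1.1×10⁻⁵ M
Q = [Ag⁺]^2[CrO₄²⁻] = 1.5×10⁻¹⁴
Q < Ksp (1.5×10⁻¹⁴ vs 9.7×10⁻¹³); the solution remains unsaturated and no precipitate forms.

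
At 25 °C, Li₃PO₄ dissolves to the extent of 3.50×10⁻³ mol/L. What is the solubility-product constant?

Ksp = 4.05×10⁻⁹

Li₃PO₄(s) ⇌ 3 Li⁺(aq) + PO₄³⁻(aq)
With molar solubility s: [Li⁺] = 3s, [PO₄³⁻] = s.
Ksp = [Li⁺]^3[PO₄³⁻] = (3s)^3 · s = 27s^4
Ksp = 27 × (3.50×10⁻³)^4 = 4.05×10⁻⁹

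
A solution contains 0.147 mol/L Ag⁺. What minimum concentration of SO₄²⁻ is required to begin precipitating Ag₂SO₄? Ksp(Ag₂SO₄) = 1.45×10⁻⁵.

The threshold for precipitation is Q = Ksp.
Ag₂SO₄(s) ⇌ 2 Ag⁺(aq) + SO₄²⁻(aq)
Ksp = [Ag⁺]^2[SO₄²⁻] = [SO₄²⁻](0.147)^2
[SO₄²⁻] = 1.45×10⁻⁵ / (0.147)^2 = 6.71×10⁻⁴
[SO₄²⁻] = 6.71×10⁻⁴ mol/L

6.71×10⁻⁴ M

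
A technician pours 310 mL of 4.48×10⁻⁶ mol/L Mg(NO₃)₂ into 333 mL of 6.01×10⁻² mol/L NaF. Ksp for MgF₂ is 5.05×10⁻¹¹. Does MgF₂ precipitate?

Yes

The combined volume is 643 mL.
[Mg²⁺] = (4.48×10⁻⁶)(310)/643 = 2.16×10⁻⁶ mol/L
[F⁻] = (6.01×10⁻²)(333)/643 = 3.11×10⁻² mol/L
Q = [Mg²⁺][F⁻]^2 = 2.09×10⁻⁹
Since Q (2.09×10⁻⁹) exceeds Ksp (5.05×10⁻¹¹), MgF₂ will precipitate.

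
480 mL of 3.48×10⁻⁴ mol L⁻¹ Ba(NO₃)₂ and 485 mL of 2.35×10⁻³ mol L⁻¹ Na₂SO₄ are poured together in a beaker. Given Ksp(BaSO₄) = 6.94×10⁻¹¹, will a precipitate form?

Yes

After mixing, V = 480 mL + 485 mL = 965 mL.
[Ba²⁺] = (3.48×10⁻⁴)(480)/965 = 1.73×10⁻⁴ mol L⁻¹
[SO₄²⁻] = (2.35×10⁻³)(485)/965 = 1.18×10⁻³ mol L⁻¹
Q = [Ba²⁺][SO₄²⁻] = 2.04×10⁻⁷
Because Q > Ksp (2.04×10⁻⁷ vs 6.94×10⁻¹¹), a precipitate of BaSO₄ forms.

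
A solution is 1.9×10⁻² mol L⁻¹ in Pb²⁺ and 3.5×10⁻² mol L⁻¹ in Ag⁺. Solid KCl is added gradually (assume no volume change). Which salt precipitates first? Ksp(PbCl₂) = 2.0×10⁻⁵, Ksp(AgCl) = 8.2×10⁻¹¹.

The threshold for precipitation is Q = Ksp.
For PbCl₂: [Cl⁻] = (Ksp/[Pb²⁺])^(1/2) = 3.2×10⁻² mol L⁻¹
For AgCl: [Cl⁻] = (Ksp/[Ag⁺]) = 2.3×10⁻⁹ mol L⁻¹
The smaller threshold [Cl⁻] is reached first, so AgCl precipitates first.

AgCl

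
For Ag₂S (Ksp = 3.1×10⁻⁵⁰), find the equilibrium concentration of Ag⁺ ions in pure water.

Ag₂S(s) ⇌ 2 Ag⁺(aq) + S²⁻(aq)
With molar solubility s: [Ag⁺] = 2s, [S²⁻] = s.
Ksp = [Ag⁺]^2[S²⁻] = (2s)^2 · s = 4s^3 = 3.1×10⁻⁵⁰
s = 2.0×10⁻¹⁷ M
[Ag⁺] = 2s = 4.0×10⁻¹⁷ M

4.0×10⁻¹⁷ M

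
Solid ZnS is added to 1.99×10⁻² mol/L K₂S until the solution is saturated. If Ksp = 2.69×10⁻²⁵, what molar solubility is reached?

ZnS(s) ⇌ Zn²⁺(aq) + S²⁻(aq)
With S²⁻ already at 1.99×10⁻² mol/L and s small, take [S²⁻] ≈ 1.99×10⁻² mol/L and [Zn²⁺] = s.
Ksp = [Zn²⁺][S²⁻] = s(1.99×10⁻²)
s = 2.69×10⁻²⁵ / (1.99×10⁻²) = 1.35×10⁻²³
s = 1.35×10⁻²³ mol/L

1.35×10⁻²³ M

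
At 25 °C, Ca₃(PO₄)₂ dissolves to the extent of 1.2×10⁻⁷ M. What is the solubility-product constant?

Ksp = 2.7×10⁻³³

Ca₃(PO₄)₂(s) ⇌ 3 Ca²⁺(aq) + 2 PO₄³⁻(aq)
Call the molar solubility s, so that [Ca²⁺] = 3s and [PO₄³⁻] = 2s.
Ksp = [Ca²⁺]^3[PO₄³⁻]^2 = (3s)^3 · (2s)^2 = 108s^5
Ksp = 108 × (1.2×10⁻⁷)^5 = 2.7×10⁻³³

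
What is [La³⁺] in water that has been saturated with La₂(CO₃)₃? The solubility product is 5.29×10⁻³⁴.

La₂(CO₃)₃(s) ⇌ 2 La³⁺(aq) + 3 CO₃²⁻(aq)
Let s be the molar solubility. Then [La³⁺] = 2s and [CO₃²⁻] = 3s.
Ksp = [La³⁺]^2[CO₃²⁻]^3 = (2s)^2 · (3s)^3 = 108s^5 = 5.29×10⁻³⁴
s = 8.67×10⁻⁸ M
[La³⁺] = 2s = 1.73×10⁻⁷ M

1.73×10⁻⁷ M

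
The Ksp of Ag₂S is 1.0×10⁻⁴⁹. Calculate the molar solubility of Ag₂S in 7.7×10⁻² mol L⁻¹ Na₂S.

Ag₂S(s) ⇌ 2 Ag⁺(aq) + S²⁻(aq)
Let s be the solubility of Ag₂S here. The common ion gives [S²⁻] ≈ 7.7×10⁻² mol L⁻¹, and [Ag⁺] = 2s.
Ksp = [Ag⁺]^2[S²⁻] = (2s)^2(7.7×10⁻²)
(2s)^2 = 1.0×10⁻⁴⁹ / (7.7×10⁻²) = 1.3×10⁻⁴⁸
s = 5.7×10⁻²⁵ mol L⁻¹

5.7×10⁻²⁵ M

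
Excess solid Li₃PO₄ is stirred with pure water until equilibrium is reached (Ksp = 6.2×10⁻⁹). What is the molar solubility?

3.9×10⁻³ M

Li₃PO₄(s) ⇌ 3 Li⁺(aq) + PO₄³⁻(aq)
For each mole of Li₃PO₄ that dissolves per liter, [Li⁺] = 3s and [PO₄³⁻] = s; let s denote this solubility.
Ksp = [Li⁺]^3[PO₄³⁻] = (3s)^3 · s = 27s^4
27s^4 = 6.2×10⁻⁹  ⇒  s^4 = 2.3×10⁻¹⁰
s = (2.3×10⁻¹⁰)^(1/4) = 3.9×10⁻³ M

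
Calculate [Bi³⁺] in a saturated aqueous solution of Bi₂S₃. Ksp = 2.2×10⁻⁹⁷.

Bi₂S₃(s) ⇌ 2 Bi³⁺(aq) + 3 S²⁻(aq)
For each mole of Bi₂S₃ that dissolves per liter, [Bi³⁺] = 2s and [S²⁻] = 3s; let s denote this solubility.
Ksp = [Bi³⁺]^2[S²⁻]^3 = (2s)^2 · (3s)^3 = 108s^5 = 2.2×10⁻⁹⁷
s = 1.8×10⁻²⁰ M
[Bi³⁺] = 2s = 3.7×10⁻²⁰ M

3.7×10⁻²⁰ M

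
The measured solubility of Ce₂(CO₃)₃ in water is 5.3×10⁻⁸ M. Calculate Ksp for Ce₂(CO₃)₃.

Ksp = 4.5×10⁻³⁵

Ce₂(CO₃)₃(s) ⇌ 2 Ce³⁺(aq) + 3 CO₃²⁻(aq)
Call the molar solubility s, so that [Ce³⁺] = 2s and [CO₃²⁻] = 3s.
Ksp = [Ce³⁺]^2[CO₃²⁻]^3 = (2s)^2 · (3s)^3 = 108s^5
Ksp = 108 × (5.3×10⁻⁸)^5 = 4.5×10⁻³⁵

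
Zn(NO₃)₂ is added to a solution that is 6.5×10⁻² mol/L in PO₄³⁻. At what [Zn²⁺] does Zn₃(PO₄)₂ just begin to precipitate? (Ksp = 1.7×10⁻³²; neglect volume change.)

A salt starts to precipitate once the ion product Q reaches its Ksp.
Zn₃(PO₄)₂(s) ⇌ 3 Zn²⁺(aq) + 2 PO₄³⁻(aq)
Ksp = [Zn²⁺]^3[PO₄³⁻]^2 = [Zn²⁺]^3(6.5×10⁻²)^2
[Zn²⁺]^3 = 1.7×10⁻³² / (6.5×10⁻²)^2 = 4.0×10⁻³⁰
[Zn²⁺] = 1.6×10⁻¹⁰ mol/L

1.6×10⁻¹⁰ M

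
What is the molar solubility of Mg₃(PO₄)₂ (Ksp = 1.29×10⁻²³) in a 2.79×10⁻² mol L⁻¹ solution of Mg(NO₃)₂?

3.85×10⁻¹⁰ M

Mg₃(PO₄)₂(s) ⇌ 3 Mg²⁺(aq) + 2 PO₄³⁻(aq)
Mg²⁺ is already present at 2.79×10⁻² mol L⁻¹. If s mol/L of Mg₃(PO₄)₂ dissolves, [PO₄³⁻] = 2s while [Mg²⁺] ≈ 2.79×10⁻² mol L⁻¹.
Ksp = [Mg²⁺]^3[PO₄³⁻]^2 = (2.79×10⁻²)^3(2s)^2
(2s)^2 = 1.29×10⁻²³ / (2.79×10⁻²)^3 = 5.94×10⁻¹⁹
s = 3.85×10⁻¹⁰ mol L⁻¹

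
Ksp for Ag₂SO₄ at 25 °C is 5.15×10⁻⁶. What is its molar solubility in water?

1.09×10⁻² M

Ag₂SO₄(s) ⇌ 2 Ag⁺(aq) + SO₄²⁻(aq)
For each mole of Ag₂SO₄ that dissolves per liter, [Ag⁺] = 2s and [SO₄²⁻] = s; let s denote this solubility.
Ksp = [Ag⁺]^2[SO₄²⁻] = (2s)^2 · s = 4s^3
4s^3 = 5.15×10⁻⁶  ⇒  s^3 = 1.29×10⁻⁶
Taking the 3rd root, s = 1.09×10⁻² mol L⁻¹.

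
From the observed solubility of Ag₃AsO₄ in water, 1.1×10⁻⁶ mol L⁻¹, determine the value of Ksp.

Ksp = 4.0×10⁻²³

Ag₃AsO₄(s) ⇌ 3 Ag⁺(aq) + AsO₄³⁻(aq)
For each mole of Ag₃AsO₄ that dissolves per liter, [Ag⁺] = 3s and [AsO₄³⁻] = s; let s denote this solubility.
Ksp = [Ag⁺]^3[AsO₄³⁻] = (3s)^3 · s = 27s^4
Ksp = 27 × (1.1×10⁻⁶)^4 = 4.0×10⁻²³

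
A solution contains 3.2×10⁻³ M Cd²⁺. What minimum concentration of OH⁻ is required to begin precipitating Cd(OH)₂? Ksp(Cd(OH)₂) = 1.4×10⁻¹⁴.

Each salt precipitates once Q = Ksp for that salt.
Cd(OH)₂(s) ⇌ Cd²⁺(aq) + 2 OH⁻(aq)
Ksp = [Cd²⁺][OH⁻]^2 = [OH⁻]^2(3.2×10⁻³)
[OH⁻]^2 = 1.4×10⁻¹⁴ / (3.2×10⁻³) = 4.4×10⁻¹²
[OH⁻] = 2.1×10⁻⁶ M

2.1×10⁻⁶ M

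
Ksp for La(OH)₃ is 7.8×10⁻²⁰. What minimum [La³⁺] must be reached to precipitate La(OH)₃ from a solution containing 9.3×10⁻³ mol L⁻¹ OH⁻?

9.7×10⁻¹⁴ M

The threshold for precipitation is Q = Ksp.
La(OH)₃(s) ⇌ La³⁺(aq) + 3 OH⁻(aq)
Ksp = [La³⁺][OH⁻]^3 = [La³⁺](9.3×10⁻³)^3
[La³⁺] = 7.8×10⁻²⁰ / (9.3×10⁻³)^3 = 9.7×10⁻¹⁴
[La³⁺] = 9.7×10⁻¹⁴ mol L⁻¹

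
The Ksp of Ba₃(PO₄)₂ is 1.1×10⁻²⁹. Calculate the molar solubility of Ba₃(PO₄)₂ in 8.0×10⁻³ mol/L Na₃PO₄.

Ba₃(PO₄)₂(s) ⇌ 3 Ba²⁺(aq) + 2 PO₄³⁻(aq)
PO₄³⁻ is already present at 8.0×10⁻³ mol/L. If s mol/L of Ba₃(PO₄)₂ dissolves, [Ba²⁺] = 3s while [PO₄³⁻] ≈ 8.0×10⁻³ mol/L.
Ksp = [Ba²⁺]^3[PO₄³⁻]^2 = (3s)^3(8.0×10⁻³)^2
(3s)^3 = 1.1×10⁻²⁹ / (8.0×10⁻³)^2 = 1.7×10⁻²⁵
s = 1.9×10⁻⁹ mol/L

1.9×10⁻⁹ M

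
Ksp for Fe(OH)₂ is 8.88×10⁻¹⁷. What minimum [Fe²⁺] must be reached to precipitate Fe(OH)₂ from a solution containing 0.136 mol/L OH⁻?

Each salt precipitates once Q = Ksp for that salt.
Fe(OH)₂(s) ⇌ Fe²⁺(aq) + 2 OH⁻(aq)
Ksp = [Fe²⁺][OH⁻]^2 = [Fe²⁺](0.136)^2
[Fe²⁺] = 8.88×10⁻¹⁷ / (0.136)^2 = 4.80×10⁻¹⁵
[Fe²⁺] = 4.80×10⁻¹⁵ mol/L

4.80×10⁻¹⁵ M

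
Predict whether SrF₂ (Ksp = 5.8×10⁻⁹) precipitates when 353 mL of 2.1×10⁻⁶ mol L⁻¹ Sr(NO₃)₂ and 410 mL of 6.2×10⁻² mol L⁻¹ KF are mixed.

Total volume after mixing = 353 + 410 = 763 mL.
[Sr²⁺] = (2.1×10⁻⁶)(353)/763 = 9.7×10⁻⁷ mol L⁻¹
[F⁻] = (6.2×10⁻²)(410)/763 = 3.3×10⁻² mol L⁻¹
Q = [Sr²⁺][F⁻]^2 = 1.1×10⁻⁹
Q = 1.1×10⁻⁹ < Ksp = 5.8×10⁻⁹, so the solution is unsaturated and no precipitate forms.

No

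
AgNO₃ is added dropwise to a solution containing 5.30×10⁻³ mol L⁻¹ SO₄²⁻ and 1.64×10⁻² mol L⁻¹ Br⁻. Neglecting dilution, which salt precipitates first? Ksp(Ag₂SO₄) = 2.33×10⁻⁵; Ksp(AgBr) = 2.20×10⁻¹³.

AgBr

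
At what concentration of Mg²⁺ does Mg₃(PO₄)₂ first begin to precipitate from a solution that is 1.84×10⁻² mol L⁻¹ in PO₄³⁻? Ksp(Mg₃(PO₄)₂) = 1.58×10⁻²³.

3.60×10⁻⁷ M

Each salt precipitates once Q = Ksp for that salt.
Mg₃(PO₄)₂(s) ⇌ 3 Mg²⁺(aq) + 2 PO₄³⁻(aq)
Ksp = [Mg²⁺]^3[PO₄³⁻]^2 = [Mg²⁺]^3(1.84×10⁻²)^2
[Mg²⁺]^3 = 1.58×10⁻²³ / (1.84×10⁻²)^2 = 4.67×10⁻²⁰
[Mg²⁺] = 3.60×10⁻⁷ mol L⁻¹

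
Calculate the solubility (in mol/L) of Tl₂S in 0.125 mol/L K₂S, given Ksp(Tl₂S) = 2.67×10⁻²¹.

7.31×10⁻¹¹ M

Tl₂S(s) ⇌ 2 Tl⁺(aq) + S²⁻(aq)
S²⁻ is already present at 0.125 mol/L. If s mol/L of Tl₂S dissolves, [Tl⁺] = 2s while [S²⁻] ≈ 0.125 mol/L.
Ksp = [Tl⁺]^2[S²⁻] = (2s)^2(0.125)
(2s)^2 = 2.67×10⁻²¹ / (0.125) = 2.14×10⁻²⁰
s = 7.31×10⁻¹¹ mol/L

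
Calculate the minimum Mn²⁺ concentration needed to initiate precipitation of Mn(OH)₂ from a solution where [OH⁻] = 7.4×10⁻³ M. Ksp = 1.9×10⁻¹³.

3.5×10⁻⁹ M

Precipitation of each salt begins when its ion product equals Ksp.
Mn(OH)₂(s) ⇌ Mn²⁺(aq) + 2 OH⁻(aq)
Ksp = [Mn²⁺][OH⁻]^2 = [Mn²⁺](7.4×10⁻³)^2
[Mn²⁺] = 1.9×10⁻¹³ / (7.4×10⁻³)^2 = 3.5×10⁻⁹
[Mn²⁺] = 3.5×10⁻⁹ M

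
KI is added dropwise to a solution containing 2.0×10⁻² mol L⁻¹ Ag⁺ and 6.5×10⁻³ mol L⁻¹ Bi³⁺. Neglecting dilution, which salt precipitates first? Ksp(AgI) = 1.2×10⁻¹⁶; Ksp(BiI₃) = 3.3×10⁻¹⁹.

AgI

Precipitation of each salt begins when its ion product equals Ksp.
For AgI: [I⁻] = (Ksp/[Ag⁺]) = 6.0×10⁻¹⁵ mol L⁻¹
For BiI₃: [I⁻] = (Ksp/[Bi³⁺])^(1/3) = 3.7×10⁻⁶ mol L⁻¹
Since AgI needs less I⁻ to reach saturation, it precipitates first.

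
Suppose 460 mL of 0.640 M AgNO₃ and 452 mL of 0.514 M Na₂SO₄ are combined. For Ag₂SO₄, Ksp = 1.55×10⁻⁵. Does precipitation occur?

Yes

After mixing, V = 460 mL + 452 mL = 912 mL.
[Ag⁺] = (0.640)(460)/912 = 0.323 M
[SO₄²⁻] = (0.514)(452)/912 = 0.255 M
Q = [Ag⁺]^2[SO₄²⁻] = 2.65×10⁻²
Since Q (2.65×10⁻²) exceeds Ksp (1.55×10⁻⁵), Ag₂SO₄ will precipitate.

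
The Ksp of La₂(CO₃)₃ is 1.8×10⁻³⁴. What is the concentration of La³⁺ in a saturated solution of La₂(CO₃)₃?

La₂(CO₃)₃(s) ⇌ 2 La³⁺(aq) + 3 CO₃²⁻(aq)
For each mole of La₂(CO₃)₃ that dissolves per liter, [La³⁺] = 2s and [CO₃²⁻] = 3s; let s denote this solubility.
Ksp = [La³⁺]^2[CO₃²⁻]^3 = (2s)^2 · (3s)^3 = 108s^5 = 1.8×10⁻³⁴
s = 7.0×10⁻⁸ M
[La³⁺] = 2s = 1.4×10⁻⁷ M

1.4×10⁻⁷ M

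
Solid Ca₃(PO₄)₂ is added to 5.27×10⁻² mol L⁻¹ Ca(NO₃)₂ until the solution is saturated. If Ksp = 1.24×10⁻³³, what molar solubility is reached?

Ca₃(PO₄)₂(s) ⇌ 3 Ca²⁺(aq) + 2 PO₄³⁻(aq)
With Ca²⁺ already at 5.27×10⁻² mol L⁻¹ and s small, take [Ca²⁺] ≈ 5.27×10⁻² mol L⁻¹ and [PO₄³⁻] = 2s.
Ksp = [Ca²⁺]^3[PO₄³⁻]^2 = (5.27×10⁻²)^3(2s)^2
(2s)^2 = 1.24×10⁻³³ / (5.27×10⁻²)^3 = 8.47×10⁻³⁰
s = 1.46×10⁻¹⁵ mol L⁻¹

1.46×10⁻¹⁵ M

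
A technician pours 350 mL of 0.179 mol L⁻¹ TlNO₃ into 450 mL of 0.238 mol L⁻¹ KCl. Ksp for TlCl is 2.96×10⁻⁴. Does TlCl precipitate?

Total volume after mixing = 350 + 450 = 800 mL.
[Tl⁺] = (0.179)(350)/800 = 7.83×10⁻² mol L⁻¹
[Cl⁻] = (0.238)(450)/800 = 0.134 mol L⁻¹
Q = [Tl⁺][Cl⁻] = 1.05×10⁻²
Q = 1.05×10⁻² > Ksp = 2.96×10⁻⁴, so the solution is supersaturated and TlCl precipitates.

Yes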